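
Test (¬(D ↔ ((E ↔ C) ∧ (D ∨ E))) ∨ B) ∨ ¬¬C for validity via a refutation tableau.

Not valid

Assume the negation and expand:
Initial set: {¬((¬(D ↔ ((E ↔ C) ∧ (D ∨ E))) ∨ B) ∨ ¬¬C)}.
¬((¬(D ↔ ((E ↔ C) ∧ (D ∨ E))) ∨ B) ∨ ¬¬C): α-rule — add ¬(¬(D ↔ ((E ↔ C) ∧ (D ∨ E))) ∨ B), ¬¬¬C.
¬(¬(D ↔ ((E ↔ C) ∧ (D ∨ E))) ∨ B): α-rule — add ¬¬(D ↔ ((E ↔ C) ∧ (D ∨ E))), ¬B.
¬¬¬C: drop double negation, giving ¬C.
¬¬(D ↔ ((E ↔ C) ∧ (D ∨ E))): β-rule — branch into D, ((E ↔ C) ∧ (D ∨ E))  //  ¬D, ¬((E ↔ C) ∧ (D ∨ E)).
  branch 1 (add D, ((E ↔ C) ∧ (D ∨ E))):
    ((E ↔ C) ∧ (D ∨ E)): α-rule — add (E ↔ C), (D ∨ E).
    (E ↔ C): β-rule — branch into E, C  //  ¬E, ¬C.
      branch 1.1 (add E, C):
        × closes — contains both C and ¬C.
      branch 1.2 (add ¬E, ¬C):
        (D ∨ E): β-rule — branch into D  //  E.
          branch 1.2.1 (add D):
            ○ open, literals {B=F, C=F, D=T, E=F}.
          branch 1.2.2 (add E):
            × closes — contains both E and ¬E.
  branch 2 (add ¬D, ¬((E ↔ C) ∧ (D ∨ E))):
    ¬((E ↔ C) ∧ (D ∨ E)): β-rule — branch into ¬(E ↔ C)  //  ¬(D ∨ E).
      branch 2.1 (add ¬(E ↔ C)):
        ¬(E ↔ C): β-rule — branch into E, ¬C  //  ¬E, C.
          branch 2.1.1 (add E, ¬C):
            ○ open, literals {B=F, C=F, D=F, E=T}.
          branch 2.1.2 (add ¬E, C):
            × closes — contains both C and ¬C.
      branch 2.2 (add ¬(D ∨ E)):
        ¬(D ∨ E): α-rule — add ¬D, ¬E.
        ○ open, literals {B=F, C=F, D=F, E=F}.
3 branches closed, 3 open.
An open branch gives a countermodel: B=F, C=F, D=T, E=F (unmentioned atoms arbitrary); under it the original formula is false.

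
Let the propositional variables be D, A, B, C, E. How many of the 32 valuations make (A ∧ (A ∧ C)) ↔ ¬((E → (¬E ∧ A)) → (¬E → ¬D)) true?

20

Initial set: {((A ∧ (A ∧ C)) ↔ ¬((E → (¬E ∧ A)) → (¬E → ¬D)))}.
((A ∧ (A ∧ C)) ↔ ¬((E → (¬E ∧ A)) → (¬E → ¬D))): β-rule — branch into (A ∧ (A ∧ C)), ¬((E → (¬E ∧ A)) → (¬E → ¬D))  //  ¬(A ∧ (A ∧ C)), ¬¬((E → (¬E ∧ A)) → (¬E → ¬D)).
  branch 1 (add (A ∧ (A ∧ C)), ¬((E → (¬E ∧ A)) → (¬E → ¬D))):
    (A ∧ (A ∧ C)): α-rule — add A, (A ∧ C).
    ¬((E → (¬E ∧ A)) → (¬E → ¬D)): α-rule — add (E → (¬E ∧ A)), ¬(¬E → ¬D).
    (A ∧ C): α-rule — add A, C.
    ¬(¬E → ¬D): α-rule — add ¬E, ¬¬D.
    (E → (¬E ∧ A)): β-rule — branch into ¬E  //  (¬E ∧ A).
      branch 1.1 (add ¬E):
        ○ open, literals {A=true, C=true, D=true, E=false}.
      branch 1.2 (add (¬E ∧ A)):
        (¬E ∧ A): α-rule — add ¬E, A.
        ○ open, literals {A=true, C=true, D=true, E=false}.
  branch 2 (add ¬(A ∧ (A ∧ C)), ¬¬((E → (¬E ∧ A)) → (¬E → ¬D))):
    ¬(A ∧ (A ∧ C)): β-rule — branch into ¬A  //  ¬(A ∧ C).
      branch 2.1 (add ¬A):
        ¬¬((E → (¬E ∧ A)) → (¬E → ¬D)): β-rule — branch into ¬(E → (¬E ∧ A))  //  (¬E → ¬D).
          branch 2.1.1 (add ¬(E → (¬E ∧ A))):
            ¬(E → (¬E ∧ A)): α-rule — add E, ¬(¬E ∧ A).
            ¬(¬E ∧ A): β-rule — branch into ¬¬E  //  ¬A.
              branch 2.1.1.1 (add ¬¬E):
                ○ open, literals {A=false, E=true}.
              branch 2.1.1.2 (add ¬A):
                ○ open, literals {A=false, E=true}.
          branch 2.1.2 (add (¬E → ¬D)):
            (¬E → ¬D): β-rule — branch into ¬¬E  //  ¬D.
              branch 2.1.2.1 (add ¬¬E):
                ○ open, literals {A=false, E=true}.
              branch 2.1.2.2 (add ¬D):
                ○ open, literals {A=false, D=false}.
      branch 2.2 (add ¬(A ∧ C)):
        ¬¬((E → (¬E ∧ A)) → (¬E → ¬D)): β-rule — branch into ¬(E → (¬E ∧ A))  //  (¬E → ¬D).
          branch 2.2.1 (add ¬(E → (¬E ∧ A))):
            ¬(E → (¬E ∧ A)): α-rule — add E, ¬(¬E ∧ A).
            ¬(A ∧ C): β-rule — branch into ¬A  //  ¬C.
              branch 2.2.1.1 (add ¬A):
                ¬(¬E ∧ A): β-rule — branch into ¬¬E  //  ¬A.
                  branch 2.2.1.1.1 (add ¬¬E):
                    ○ open, literals {A=false, E=true}.
                  branch 2.2.1.1.2 (add ¬A):
                    ○ open, literals {A=false, E=true}.
              branch 2.2.1.2 (add ¬C):
                ¬(¬E ∧ A): β-rule — branch into ¬¬E  //  ¬A.
                  branch 2.2.1.2.1 (add ¬¬E):
                    ○ open, literals {C=false, E=true}.
                  branch 2.2.1.2.2 (add ¬A):
                    ○ open, literals {A=false, C=false, E=true}.
          branch 2.2.2 (add (¬E → ¬D)):
            ¬(A ∧ C): β-rule — branch into ¬A  //  ¬C.
              branch 2.2.2.1 (add ¬A):
                (¬E → ¬D): β-rule — branch into ¬¬E  //  ¬D.
                  branch 2.2.2.1.1 (add ¬¬E):
                    ○ open, literals {A=false, E=true}.
                  branch 2.2.2.1.2 (add ¬D):
                    ○ open, literals {A=false, D=false}.
              branch 2.2.2.2 (add ¬C):
                (¬E → ¬D): β-rule — branch into ¬¬E  //  ¬D.
                  branch 2.2.2.2.1 (add ¬¬E):
                    ○ open, literals {C=false, E=true}.
                  branch 2.2.2.2.2 (add ¬D):
                    ○ open, literals {C=false, D=false}.
0 branches closed, 14 open.
Each open branch fixes some atoms; the unmentioned ones are free. Counting distinct full assignments: branch {A=true, C=true, D=true, E=false} (B) contributes 2 new; branch {A=true, C=true, D=true, E=false} (B) contributes 0 new; branch {A=false, E=true} (D, B, C) contributes 8 new; branch {A=false, E=true} (D, B, C) contributes 0 new; branch {A=false, E=true} (D, B, C) contributes 0 new; branch {A=false, D=false} (B, C, E) contributes 4 new; branch {A=false, E=true} (D, B, C) contributes 0 new; branch {A=false, E=true} (D, B, C) contributes 0 new; branch {C=false, E=true} (D, A, B) contributes 4 new; branch {A=false, C=false, E=true} (D, B) contributes 0 new; branch {A=false, E=true} (D, B, C) contributes 0 new; branch {A=false, D=false} (B, C, E) contributes 0 new; branch {C=false, E=true} (D, A, B) contributes 0 new; branch {C=false, D=false} (A, B, E) contributes 2 new. Total: 20.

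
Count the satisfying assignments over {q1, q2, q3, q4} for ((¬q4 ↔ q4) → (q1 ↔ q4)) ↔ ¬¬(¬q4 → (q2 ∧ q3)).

Initial set: {(((¬q4 ↔ q4) → (q1 ↔ q4)) ↔ ¬¬(¬q4 → (q2 ∧ q3)))}.
(((¬q4 ↔ q4) → (q1 ↔ q4)) ↔ ¬¬(¬q4 → (q2 ∧ q3))): β-rule — branch into ((¬q4 ↔ q4) → (q1 ↔ q4)), ¬¬(¬q4 → (q2 ∧ q3))  //  ¬((¬q4 ↔ q4) → (q1 ↔ q4)), ¬¬¬(¬q4 → (q2 ∧ q3)).
  branch 1 (add ((¬q4 ↔ q4) → (q1 ↔ q4)), ¬¬(¬q4 → (q2 ∧ q3))):
    ¬¬(¬q4 → (q2 ∧ q3)): drop double negation, giving (¬q4 → (q2 ∧ q3)).
    ((¬q4 ↔ q4) → (q1 ↔ q4)): β-rule — branch into ¬(¬q4 ↔ q4)  //  (q1 ↔ q4).
      branch 1.1 (add ¬(¬q4 ↔ q4)):
        (¬q4 → (q2 ∧ q3)): β-rule — branch into ¬¬q4  //  (q2 ∧ q3).
          branch 1.1.1 (add ¬¬q4):
            ¬(¬q4 ↔ q4): β-rule — branch into ¬q4, ¬q4  //  ¬¬q4, q4.
              branch 1.1.1.1 (add ¬q4, ¬q4):
                × closes — contains both q4 and ¬q4.
              branch 1.1.1.2 (add ¬¬q4, q4):
                ○ open, literals {q4=true}.
          branch 1.1.2 (add (q2 ∧ q3)):
            (q2 ∧ q3): α-rule — add q2, q3.
            ¬(¬q4 ↔ q4): β-rule — branch into ¬q4, ¬q4  //  ¬¬q4, q4.
              branch 1.1.2.1 (add ¬q4, ¬q4):
                ○ open, literals {q2=true, q3=true, q4=false}.
              branch 1.1.2.2 (add ¬¬q4, q4):
                ○ open, literals {q2=true, q3=true, q4=true}.
      branch 1.2 (add (q1 ↔ q4)):
        (¬q4 → (q2 ∧ q3)): β-rule — branch into ¬¬q4  //  (q2 ∧ q3).
          branch 1.2.1 (add ¬¬q4):
            (q1 ↔ q4): β-rule — branch into q1, q4  //  ¬q1, ¬q4.
              branch 1.2.1.1 (add q1, q4):
                ○ open, literals {q1=true, q4=true}.
              branch 1.2.1.2 (add ¬q1, ¬q4):
                × closes — contains both q4 and ¬q4.
          branch 1.2.2 (add (q2 ∧ q3)):
            (q2 ∧ q3): α-rule — add q2, q3.
            (q1 ↔ q4): β-rule — branch into q1, q4  //  ¬q1, ¬q4.
              branch 1.2.2.1 (add q1, q4):
                ○ open, literals {q1=true, q2=true, q3=true, q4=true}.
              branch 1.2.2.2 (add ¬q1, ¬q4):
                ○ open, literals {q1=false, q2=true, q3=true, q4=false}.
  branch 2 (add ¬((¬q4 ↔ q4) → (q1 ↔ q4)), ¬¬¬(¬q4 → (q2 ∧ q3))):
    ¬((¬q4 ↔ q4) → (q1 ↔ q4)): α-rule — add (¬q4 ↔ q4), ¬(q1 ↔ q4).
    ¬¬¬(¬q4 → (q2 ∧ q3)): drop double negation, giving ¬(¬q4 → (q2 ∧ q3)).
    ¬(¬q4 → (q2 ∧ q3)): α-rule — add ¬q4, ¬(q2 ∧ q3).
    (¬q4 ↔ q4): β-rule — branch into ¬q4, q4  //  ¬¬q4, ¬q4.
      branch 2.1 (add ¬q4, q4):
        × closes — contains both q4 and ¬q4.
      branch 2.2 (add ¬¬q4, ¬q4):
        × closes — contains both q4 and ¬q4.
4 branches closed, 6 open.
Each open branch fixes some atoms; the unmentioned ones are free. Counting distinct full assignments: branch {q4=true} (q1, q2, q3) contributes 8 new; branch {q2=true, q3=true, q4=false} (q1) contributes 2 new; branch {q2=true, q3=true, q4=true} (q1) contributes 0 new; branch {q1=true, q4=true} (q2, q3) contributes 0 new; branch {q1=true, q2=true, q3=true, q4=true} (none free) contributes 0 new; branch {q1=false, q2=true, q3=true, q4=false} (none free) contributes 0 new. Total: 10.

10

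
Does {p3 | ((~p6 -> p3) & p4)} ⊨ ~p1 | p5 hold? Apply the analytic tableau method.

No

Initial set: {(p3 | ((~p6 -> p3) & p4)); ~(~p1 | p5)}.
~(~p1 | p5): α-rule — add ~~p1, ~p5.
(p3 | ((~p6 -> p3) & p4)): β-rule — branch into p3  //  ((~p6 -> p3) & p4).
  branch 1 (add p3):
    ○ open, literals {p1=1, p3=1, p5=0}.
  branch 2 (add ((~p6 -> p3) & p4)):
    ((~p6 -> p3) & p4): α-rule — add (~p6 -> p3), p4.
    (~p6 -> p3): β-rule — branch into ~~p6  //  p3.
      branch 2.1 (add ~~p6):
        ○ open, literals {p1=1, p4=1, p5=0, p6=1}.
      branch 2.2 (add p3):
        ○ open, literals {p1=1, p3=1, p4=1, p5=0}.
0 branches closed, 3 open.
An open branch gives a countermodel: p1=1, p3=1, p5=0 (unmentioned atoms arbitrary); the premises hold there but the conclusion fails.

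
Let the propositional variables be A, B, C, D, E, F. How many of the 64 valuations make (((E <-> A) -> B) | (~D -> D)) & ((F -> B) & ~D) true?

20

Initial set: {((((E <-> A) -> B) | (~D -> D)) & ((F -> B) & ~D))}.
((((E <-> A) -> B) | (~D -> D)) & ((F -> B) & ~D)): α-rule — add (((E <-> A) -> B) | (~D -> D)), ((F -> B) & ~D).
((F -> B) & ~D): α-rule — add (F -> B), ~D.
(((E <-> A) -> B) | (~D -> D)): β-rule — branch into ((E <-> A) -> B)  //  (~D -> D).
  branch 1 (add ((E <-> A) -> B)):
    (F -> B): β-rule — branch into ~F  //  B.
      branch 1.1 (add ~F):
        ((E <-> A) -> B): β-rule — branch into ~(E <-> A)  //  B.
          branch 1.1.1 (add ~(E <-> A)):
            ~(E <-> A): β-rule — branch into E, ~A  //  ~E, A.
              branch 1.1.1.1 (add E, ~A):
                ○ open, literals {A=false, D=false, E=true, F=false}.
              branch 1.1.1.2 (add ~E, A):
                ○ open, literals {A=true, D=false, E=false, F=false}.
          branch 1.1.2 (add B):
            ○ open, literals {B=true, D=false, F=false}.
      branch 1.2 (add B):
        ((E <-> A) -> B): β-rule — branch into ~(E <-> A)  //  B.
          branch 1.2.1 (add ~(E <-> A)):
            ~(E <-> A): β-rule — branch into E, ~A  //  ~E, A.
              branch 1.2.1.1 (add E, ~A):
                ○ open, literals {A=false, B=true, D=false, E=true}.
              branch 1.2.1.2 (add ~E, A):
                ○ open, literals {A=true, B=true, D=false, E=false}.
          branch 1.2.2 (add B):
            ○ open, literals {B=true, D=false}.
  branch 2 (add (~D -> D)):
    (F -> B): β-rule — branch into ~F  //  B.
      branch 2.1 (add ~F):
        (~D -> D): β-rule — branch into ~~D  //  D.
          branch 2.1.1 (add ~~D):
            × closes — contains both D and ~D.
          branch 2.1.2 (add D):
            × closes — contains both D and ~D.
      branch 2.2 (add B):
        (~D -> D): β-rule — branch into ~~D  //  D.
          branch 2.2.1 (add ~~D):
            × closes — contains both D and ~D.
          branch 2.2.2 (add D):
            × closes — contains both D and ~D.
4 branches closed, 6 open.
Each open branch fixes some atoms; the unmentioned ones are free. Counting distinct full assignments: branch {A=false, D=false, E=true, F=false} (B, C) contributes 4 new; branch {A=true, D=false, E=false, F=false} (B, C) contributes 4 new; branch {B=true, D=false, F=false} (A, C, E) contributes 4 new; branch {A=false, B=true, D=false, E=true} (C, F) contributes 2 new; branch {A=true, B=true, D=false, E=false} (C, F) contributes 2 new; branch {B=true, D=false} (A, C, E, F) contributes 4 new. Total: 20.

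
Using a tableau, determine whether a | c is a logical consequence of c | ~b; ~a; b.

Yes

Initial set: {(c | ~b); ~a; b; ~(a | c)}.
~(a | c): α-rule — add ~a, ~c.
(c | ~b): β-rule — branch into c  //  ~b.
  branch 1 (add c):
    × closes — contains both c and ~c.
  branch 2 (add ~b):
    × closes — contains both b and ~b.
All 2 branches close.
Every branch closed, so the premises entail the conclusion.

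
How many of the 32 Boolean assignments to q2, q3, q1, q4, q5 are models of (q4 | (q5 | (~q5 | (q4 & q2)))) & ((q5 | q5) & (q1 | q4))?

12

Initial set: {((q4 | (q5 | (~q5 | (q4 & q2)))) & ((q5 | q5) & (q1 | q4)))}.
((q4 | (q5 | (~q5 | (q4 & q2)))) & ((q5 | q5) & (q1 | q4))): α-rule — add (q4 | (q5 | (~q5 | (q4 & q2)))), ((q5 | q5) & (q1 | q4)).
((q5 | q5) & (q1 | q4)): α-rule — add (q5 | q5), (q1 | q4).
(q4 | (q5 | (~q5 | (q4 & q2)))): β-rule — branch into q4  //  (q5 | (~q5 | (q4 & q2))).
  branch 1 (add q4):
    (q5 | q5): β-rule — branch into q5  //  q5.
      branch 1.1 (add q5):
        (q1 | q4): β-rule — branch into q1  //  q4.
          branch 1.1.1 (add q1):
            ○ open, literals {q1=true, q4=true, q5=true}.
          branch 1.1.2 (add q4):
            ○ open, literals {q4=true, q5=true}.
      branch 1.2 (add q5):
        (q1 | q4): β-rule — branch into q1  //  q4.
          branch 1.2.1 (add q1):
            ○ open, literals {q1=true, q4=true, q5=true}.
          branch 1.2.2 (add q4):
            ○ open, literals {q4=true, q5=true}.
  branch 2 (add (q5 | (~q5 | (q4 & q2)))):
    (q5 | q5): β-rule — branch into q5  //  q5.
      branch 2.1 (add q5):
        (q1 | q4): β-rule — branch into q1  //  q4.
          branch 2.1.1 (add q1):
            (q5 | (~q5 | (q4 & q2))): β-rule — branch into q5  //  (~q5 | (q4 & q2)).
              branch 2.1.1.1 (add q5):
                ○ open, literals {q1=true, q5=true}.
              branch 2.1.1.2 (add (~q5 | (q4 & q2))):
                (~q5 | (q4 & q2)): β-rule — branch into ~q5  //  (q4 & q2).
                  branch 2.1.1.2.1 (add ~q5):
                    × closes — contains both q5 and ~q5.
                  branch 2.1.1.2.2 (add (q4 & q2)):
                    (q4 & q2): α-rule — add q4, q2.
                    ○ open, literals {q1=true, q2=true, q4=true, q5=true}.
          branch 2.1.2 (add q4):
            (q5 | (~q5 | (q4 & q2))): β-rule — branch into q5  //  (~q5 | (q4 & q2)).
              branch 2.1.2.1 (add q5):
                ○ open, literals {q4=true, q5=true}.
              branch 2.1.2.2 (add (~q5 | (q4 & q2))):
                (~q5 | (q4 & q2)): β-rule — branch into ~q5  //  (q4 & q2).
                  branch 2.1.2.2.1 (add ~q5):
                    × closes — contains both q5 and ~q5.
                  branch 2.1.2.2.2 (add (q4 & q2)):
                    (q4 & q2): α-rule — add q4, q2.
                    ○ open, literals {q2=true, q4=true, q5=true}.
      branch 2.2 (add q5):
        (q1 | q4): β-rule — branch into q1  //  q4.
          branch 2.2.1 (add q1):
            (q5 | (~q5 | (q4 & q2))): β-rule — branch into q5  //  (~q5 | (q4 & q2)).
              branch 2.2.1.1 (add q5):
                ○ open, literals {q1=true, q5=true}.
              branch 2.2.1.2 (add (~q5 | (q4 & q2))):
                (~q5 | (q4 & q2)): β-rule — branch into ~q5  //  (q4 & q2).
                  branch 2.2.1.2.1 (add ~q5):
                    × closes — contains both q5 and ~q5.
                  branch 2.2.1.2.2 (add (q4 & q2)):
                    (q4 & q2): α-rule — add q4, q2.
                    ○ open, literals {q1=true, q2=true, q4=true, q5=true}.
          branch 2.2.2 (add q4):
            (q5 | (~q5 | (q4 & q2))): β-rule — branch into q5  //  (~q5 | (q4 & q2)).
              branch 2.2.2.1 (add q5):
                ○ open, literals {q4=true, q5=true}.
              branch 2.2.2.2 (add (~q5 | (q4 & q2))):
                (~q5 | (q4 & q2)): β-rule — branch into ~q5  //  (q4 & q2).
                  branch 2.2.2.2.1 (add ~q5):
                    × closes — contains both q5 and ~q5.
                  branch 2.2.2.2.2 (add (q4 & q2)):
                    (q4 & q2): α-rule — add q4, q2.
                    ○ open, literals {q2=true, q4=true, q5=true}.
4 branches closed, 12 open.
Each open branch fixes some atoms; the unmentioned ones are free. Counting distinct full assignments: branch {q1=true, q4=true, q5=true} (q2, q3) contributes 4 new; branch {q4=true, q5=true} (q2, q3, q1) contributes 4 new; branch {q1=true, q4=true, q5=true} (q2, q3) contributes 0 new; branch {q4=true, q5=true} (q2, q3, q1) contributes 0 new; branch {q1=true, q5=true} (q2, q3, q4) contributes 4 new; branch {q1=true, q2=true, q4=true, q5=true} (q3) contributes 0 new; branch {q4=true, q5=true} (q2, q3, q1) contributes 0 new; branch {q2=true, q4=true, q5=true} (q3, q1) contributes 0 new; branch {q1=true, q5=true} (q2, q3, q4) contributes 0 new; branch {q1=true, q2=true, q4=true, q5=true} (q3) contributes 0 new; branch {q4=true, q5=true} (q2, q3, q1) contributes 0 new; branch {q2=true, q4=true, q5=true} (q3, q1) contributes 0 new. Total: 12.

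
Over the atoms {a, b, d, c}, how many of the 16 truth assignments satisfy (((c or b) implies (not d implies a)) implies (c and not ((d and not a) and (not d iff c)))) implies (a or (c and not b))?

Initial set: {((((c or b) implies (not d implies a)) implies (c and not ((d and not a) and (not d iff c)))) implies (a or (c and not b)))}.
((((c or b) implies (not d implies a)) implies (c and not ((d and not a) and (not d iff c)))) implies (a or (c and not b))): β-rule — branch into not (((c or b) implies (not d implies a)) implies (c and not ((d and not a) and (not d iff c))))  //  (a or (c and not b)).
  branch 1 (add not (((c or b) implies (not d implies a)) implies (c and not ((d and not a) and (not d iff c))))):
    not (((c or b) implies (not d implies a)) implies (c and not ((d and not a) and (not d iff c)))): α-rule — add ((c or b) implies (not d implies a)), not (c and not ((d and not a) and (not d iff c))).
    ((c or b) implies (not d implies a)): β-rule — branch into not (c or b)  //  (not d implies a).
      branch 1.1 (add not (c or b)):
        not (c or b): α-rule — add not c, not b.
        not (c and not ((d and not a) and (not d iff c))): β-rule — branch into not c  //  not not ((d and not a) and (not d iff c)).
          branch 1.1.1 (add not c):
            ○ open, literals {b=0, c=0}.
          branch 1.1.2 (add not not ((d and not a) and (not d iff c))):
            not not ((d and not a) and (not d iff c)): α-rule — add (d and not a), (not d iff c).
            (d and not a): α-rule — add d, not a.
            (not d iff c): β-rule — branch into not d, c  //  not not d, not c.
              branch 1.1.2.1 (add not d, c):
                × closes — contains both d and not d.
              branch 1.1.2.2 (add not not d, not c):
                ○ open, literals {a=0, b=0, c=0, d=1}.
      branch 1.2 (add (not d implies a)):
        not (c and not ((d and not a) and (not d iff c))): β-rule — branch into not c  //  not not ((d and not a) and (not d iff c)).
          branch 1.2.1 (add not c):
            (not d implies a): β-rule — branch into not not d  //  a.
              branch 1.2.1.1 (add not not d):
                ○ open, literals {c=0, d=1}.
              branch 1.2.1.2 (add a):
                ○ open, literals {a=1, c=0}.
          branch 1.2.2 (add not not ((d and not a) and (not d iff c))):
            not not ((d and not a) and (not d iff c)): α-rule — add (d and not a), (not d iff c).
            (d and not a): α-rule — add d, not a.
            (not d implies a): β-rule — branch into not not d  //  a.
              branch 1.2.2.1 (add not not d):
                (not d iff c): β-rule — branch into not d, c  //  not not d, not c.
                  branch 1.2.2.1.1 (add not d, c):
                    × closes — contains both d and not d.
                  branch 1.2.2.1.2 (add not not d, not c):
                    ○ open, literals {a=0, c=0, d=1}.
              branch 1.2.2.2 (add a):
                × closes — contains both a and not a.
  branch 2 (add (a or (c and not b))):
    (a or (c and not b)): β-rule — branch into a  //  (c and not b).
      branch 2.1 (add a):
        ○ open, literals {a=1}.
      branch 2.2 (add (c and not b)):
        (c and not b): α-rule — add c, not b.
        ○ open, literals {b=0, c=1}.
3 branches closed, 7 open.
Each open branch fixes some atoms; the unmentioned ones are free. Counting distinct full assignments: branch {b=0, c=0} (a, d) contributes 4 new; branch {a=0, b=0, c=0, d=1} (none free) contributes 0 new; branch {c=0, d=1} (a, b) contributes 2 new; branch {a=1, c=0} (b, d) contributes 1 new; branch {a=0, c=0, d=1} (b) contributes 0 new; branch {a=1} (b, d, c) contributes 4 new; branch {b=0, c=1} (a, d) contributes 2 new. Total: 13.

13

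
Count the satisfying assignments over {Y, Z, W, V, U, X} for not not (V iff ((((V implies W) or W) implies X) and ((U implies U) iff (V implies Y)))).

28

Initial set: {not not (V iff ((((V implies W) or W) implies X) and ((U implies U) iff (V implies Y))))}.
not not (V iff ((((V implies W) or W) implies X) and ((U implies U) iff (V implies Y)))): drop double negation, giving (V iff ((((V implies W) or W) implies X) and ((U implies U) iff (V implies Y)))).
(V iff ((((V implies W) or W) implies X) and ((U implies U) iff (V implies Y)))): β-rule — branch into V, ((((V implies W) or W) implies X) and ((U implies U) iff (V implies Y)))  //  not V, not ((((V implies W) or W) implies X) and ((U implies U) iff (V implies Y))).
  branch 1 (add V, ((((V implies W) or W) implies X) and ((U implies U) iff (V implies Y)))):
    ((((V implies W) or W) implies X) and ((U implies U) iff (V implies Y))): α-rule — add (((V implies W) or W) implies X), ((U implies U) iff (V implies Y)).
    (((V implies W) or W) implies X): β-rule — branch into not ((V implies W) or W)  //  X.
      branch 1.1 (add not ((V implies W) or W)):
        not ((V implies W) or W): α-rule — add not (V implies W), not W.
        not (V implies W): α-rule — add V, not W.
        ((U implies U) iff (V implies Y)): β-rule — branch into (U implies U), (V implies Y)  //  not (U implies U), not (V implies Y).
          branch 1.1.1 (add (U implies U), (V implies Y)):
            (U implies U): β-rule — branch into not U  //  U.
              branch 1.1.1.1 (add not U):
                (V implies Y): β-rule — branch into not V  //  Y.
                  branch 1.1.1.1.1 (add not V):
                    × closes — contains both V and not V.
                  branch 1.1.1.1.2 (add Y):
                    ○ open, literals {U=0, V=1, W=0, Y=1}.
              branch 1.1.1.2 (add U):
                (V implies Y): β-rule — branch into not V  //  Y.
                  branch 1.1.1.2.1 (add not V):
                    × closes — contains both V and not V.
                  branch 1.1.1.2.2 (add Y):
                    ○ open, literals {U=1, V=1, W=0, Y=1}.
          branch 1.1.2 (add not (U implies U), not (V implies Y)):
            not (U implies U): α-rule — add U, not U.
            × closes — contains both U and not U.
      branch 1.2 (add X):
        ((U implies U) iff (V implies Y)): β-rule — branch into (U implies U), (V implies Y)  //  not (U implies U), not (V implies Y).
          branch 1.2.1 (add (U implies U), (V implies Y)):
            (U implies U): β-rule — branch into not U  //  U.
              branch 1.2.1.1 (add not U):
                (V implies Y): β-rule — branch into not V  //  Y.
                  branch 1.2.1.1.1 (add not V):
                    × closes — contains both V and not V.
                  branch 1.2.1.1.2 (add Y):
                    ○ open, literals {U=0, V=1, X=1, Y=1}.
              branch 1.2.1.2 (add U):
                (V implies Y): β-rule — branch into not V  //  Y.
                  branch 1.2.1.2.1 (add not V):
                    × closes — contains both V and not V.
                  branch 1.2.1.2.2 (add Y):
                    ○ open, literals {U=1, V=1, X=1, Y=1}.
          branch 1.2.2 (add not (U implies U), not (V implies Y)):
            not (U implies U): α-rule — add U, not U.
            × closes — contains both U and not U.
  branch 2 (add not V, not ((((V implies W) or W) implies X) and ((U implies U) iff (V implies Y)))):
    not ((((V implies W) or W) implies X) and ((U implies U) iff (V implies Y))): β-rule — branch into not (((V implies W) or W) implies X)  //  not ((U implies U) iff (V implies Y)).
      branch 2.1 (add not (((V implies W) or W) implies X)):
        not (((V implies W) or W) implies X): α-rule — add ((V implies W) or W), not X.
        ((V implies W) or W): β-rule — branch into (V implies W)  //  W.
          branch 2.1.1 (add (V implies W)):
            (V implies W): β-rule — branch into not V  //  W.
              branch 2.1.1.1 (add not V):
                ○ open, literals {V=0, X=0}.
              branch 2.1.1.2 (add W):
                ○ open, literals {V=0, W=1, X=0}.
          branch 2.1.2 (add W):
            ○ open, literals {V=0, W=1, X=0}.
      branch 2.2 (add not ((U implies U) iff (V implies Y))):
        not ((U implies U) iff (V implies Y)): β-rule — branch into (U implies U), not (V implies Y)  //  not (U implies U), (V implies Y).
          branch 2.2.1 (add (U implies U), not (V implies Y)):
            not (V implies Y): α-rule — add V, not Y.
            × closes — contains both V and not V.
          branch 2.2.2 (add not (U implies U), (V implies Y)):
            not (U implies U): α-rule — add U, not U.
            × closes — contains both U and not U.
8 branches closed, 7 open.
Each open branch fixes some atoms; the unmentioned ones are free. Counting distinct full assignments: branch {U=0, V=1, W=0, Y=1} (Z, X) contributes 4 new; branch {U=1, V=1, W=0, Y=1} (Z, X) contributes 4 new; branch {U=0, V=1, X=1, Y=1} (Z, W) contributes 2 new; branch {U=1, V=1, X=1, Y=1} (Z, W) contributes 2 new; branch {V=0, X=0} (Y, Z, W, U) contributes 16 new; branch {V=0, W=1, X=0} (Y, Z, U) contributes 0 new; branch {V=0, W=1, X=0} (Y, Z, U) contributes 0 new. Total: 28.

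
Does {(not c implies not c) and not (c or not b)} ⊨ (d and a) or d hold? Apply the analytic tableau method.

No

Initial set: {((not c implies not c) and not (c or not b)); not ((d and a) or d)}.
((not c implies not c) and not (c or not b)): α-rule — add (not c implies not c), not (c or not b).
not ((d and a) or d): α-rule — add not (d and a), not d.
not (c or not b): α-rule — add not c, not not b.
(not c implies not c): β-rule — branch into not not c  //  not c.
  branch 1 (add not not c):
    × closes — contains both c and not c.
  branch 2 (add not c):
    not (d and a): β-rule — branch into not d  //  not a.
      branch 2.1 (add not d):
        ○ open, literals {b=true, c=false, d=false}.
      branch 2.2 (add not a):
        ○ open, literals {a=false, b=true, c=false, d=false}.
1 branch closed, 2 open.
An open branch gives a countermodel: b=true, c=false, d=false (unmentioned atoms arbitrary); the premises hold there but the conclusion fails.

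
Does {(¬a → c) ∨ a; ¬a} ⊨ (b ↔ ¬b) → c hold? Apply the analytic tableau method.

Initial set: {T ((¬a → c) ∨ a); T ¬a; F ((b ↔ ¬b) → c)}.
F ((b ↔ ¬b) → c): α-rule — add T (b ↔ ¬b), F c.
T ((¬a → c) ∨ a): β-rule — branch into T (¬a → c)  //  T a.
  branch 1 (add T (¬a → c)):
    T (b ↔ ¬b): β-rule — branch into T b, T ¬b  //  F b, F ¬b.
      branch 1.1 (add T b, T ¬b):
        × closes — contains both b and ¬b.
      branch 1.2 (add F b, F ¬b):
        × closes — contains both b and ¬b.
  branch 2 (add T a):
    × closes — contains both a and ¬a.
All 3 branches close.
Every branch closed, so the premises entail the conclusion.

Yes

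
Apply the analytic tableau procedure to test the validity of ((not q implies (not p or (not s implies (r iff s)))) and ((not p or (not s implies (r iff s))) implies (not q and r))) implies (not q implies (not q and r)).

Assume the negation and expand:
Initial set: {F (((not q implies (not p or (not s implies (r iff s)))) and ((not p or (not s implies (r iff s))) implies (not q and r))) implies (not q implies (not q and r)))}.
F (((not q implies (not p or (not s implies (r iff s)))) and ((not p or (not s implies (r iff s))) implies (not q and r))) implies (not q implies (not q and r))): α-rule — add T ((not q implies (not p or (not s implies (r iff s)))) and ((not p or (not s implies (r iff s))) implies (not q and r))), F (not q implies (not q and r)).
T ((not q implies (not p or (not s implies (r iff s)))) and ((not p or (not s implies (r iff s))) implies (not q and r))): α-rule — add T (not q implies (not p or (not s implies (r iff s)))), T ((not p or (not s implies (r iff s))) implies (not q and r)).
F (not q implies (not q and r)): α-rule — add T not q, F (not q and r).
T (not q implies (not p or (not s implies (r iff s)))): β-rule — branch into F not q  //  T (not p or (not s implies (r iff s))).
  branch 1 (add F not q):
    × closes — contains both q and not q.
  branch 2 (add T (not p or (not s implies (r iff s)))):
    T ((not p or (not s implies (r iff s))) implies (not q and r)): β-rule — branch into F (not p or (not s implies (r iff s)))  //  T (not q and r).
      branch 2.1 (add F (not p or (not s implies (r iff s)))):
        F (not p or (not s implies (r iff s))): α-rule — add F not p, F (not s implies (r iff s)).
        F (not s implies (r iff s)): α-rule — add T not s, F (r iff s).
        F (not q and r): β-rule — branch into F not q  //  F r.
          branch 2.1.1 (add F not q):
            × closes — contains both q and not q.
          branch 2.1.2 (add F r):
            T (not p or (not s implies (r iff s))): β-rule — branch into T not p  //  T (not s implies (r iff s)).
              branch 2.1.2.1 (add T not p):
                × closes — contains both p and not p.
              branch 2.1.2.2 (add T (not s implies (r iff s))):
                F (r iff s): β-rule — branch into T r, F s  //  F r, T s.
                  branch 2.1.2.2.1 (add T r, F s):
                    × closes — contains both r and not r.
                  branch 2.1.2.2.2 (add F r, T s):
                    × closes — contains both s and not s.
      branch 2.2 (add T (not q and r)):
        T (not q and r): α-rule — add T not q, T r.
        F (not q and r): β-rule — branch into F not q  //  F r.
          branch 2.2.1 (add F not q):
            × closes — contains both q and not q.
          branch 2.2.2 (add F r):
            × closes — contains both r and not r.
All 7 branches close.
Every branch closed, so the negation is unsatisfiable and the formula is valid.

Valid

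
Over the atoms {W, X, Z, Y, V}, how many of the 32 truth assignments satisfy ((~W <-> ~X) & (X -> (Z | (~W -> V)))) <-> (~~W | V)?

16

Initial set: {(((~W <-> ~X) & (X -> (Z | (~W -> V)))) <-> (~~W | V))}.
(((~W <-> ~X) & (X -> (Z | (~W -> V)))) <-> (~~W | V)): β-rule — branch into ((~W <-> ~X) & (X -> (Z | (~W -> V)))), (~~W | V)  //  ~((~W <-> ~X) & (X -> (Z | (~W -> V)))), ~(~~W | V).
  branch 1 (add ((~W <-> ~X) & (X -> (Z | (~W -> V)))), (~~W | V)):
    ((~W <-> ~X) & (X -> (Z | (~W -> V)))): α-rule — add (~W <-> ~X), (X -> (Z | (~W -> V))).
    (~~W | V): β-rule — branch into ~~W  //  V.
      branch 1.1 (add ~~W):
        ~~W: drop double negation, giving W.
        (~W <-> ~X): β-rule — branch into ~W, ~X  //  ~~W, ~~X.
          branch 1.1.1 (add ~W, ~X):
            × closes — contains both W and ~W.
          branch 1.1.2 (add ~~W, ~~X):
            (X -> (Z | (~W -> V))): β-rule — branch into ~X  //  (Z | (~W -> V)).
              branch 1.1.2.1 (add ~X):
                × closes — contains both X and ~X.
              branch 1.1.2.2 (add (Z | (~W -> V))):
                (Z | (~W -> V)): β-rule — branch into Z  //  (~W -> V).
                  branch 1.1.2.2.1 (add Z):
                    ○ open, literals {W=1, X=1, Z=1}.
                  branch 1.1.2.2.2 (add (~W -> V)):
                    (~W -> V): β-rule — branch into ~~W  //  V.
                      branch 1.1.2.2.2.1 (add ~~W):
                        ○ open, literals {W=1, X=1}.
                      branch 1.1.2.2.2.2 (add V):
                        ○ open, literals {V=1, W=1, X=1}.
      branch 1.2 (add V):
        (~W <-> ~X): β-rule — branch into ~W, ~X  //  ~~W, ~~X.
          branch 1.2.1 (add ~W, ~X):
            (X -> (Z | (~W -> V))): β-rule — branch into ~X  //  (Z | (~W -> V)).
              branch 1.2.1.1 (add ~X):
                ○ open, literals {V=1, W=0, X=0}.
              branch 1.2.1.2 (add (Z | (~W -> V))):
                (Z | (~W -> V)): β-rule — branch into Z  //  (~W -> V).
                  branch 1.2.1.2.1 (add Z):
                    ○ open, literals {V=1, W=0, X=0, Z=1}.
                  branch 1.2.1.2.2 (add (~W -> V)):
                    (~W -> V): β-rule — branch into ~~W  //  V.
                      branch 1.2.1.2.2.1 (add ~~W):
                        × closes — contains both W and ~W.
                      branch 1.2.1.2.2.2 (add V):
                        ○ open, literals {V=1, W=0, X=0}.
          branch 1.2.2 (add ~~W, ~~X):
            (X -> (Z | (~W -> V))): β-rule — branch into ~X  //  (Z | (~W -> V)).
              branch 1.2.2.1 (add ~X):
                × closes — contains both X and ~X.
              branch 1.2.2.2 (add (Z | (~W -> V))):
                (Z | (~W -> V)): β-rule — branch into Z  //  (~W -> V).
                  branch 1.2.2.2.1 (add Z):
                    ○ open, literals {V=1, W=1, X=1, Z=1}.
                  branch 1.2.2.2.2 (add (~W -> V)):
                    (~W -> V): β-rule — branch into ~~W  //  V.
                      branch 1.2.2.2.2.1 (add ~~W):
                        ○ open, literals {V=1, W=1, X=1}.
                      branch 1.2.2.2.2.2 (add V):
                        ○ open, literals {V=1, W=1, X=1}.
  branch 2 (add ~((~W <-> ~X) & (X -> (Z | (~W -> V)))), ~(~~W | V)):
    ~(~~W | V): α-rule — add ~~~W, ~V.
    ~~~W: drop double negation, giving ~W.
    ~((~W <-> ~X) & (X -> (Z | (~W -> V)))): β-rule — branch into ~(~W <-> ~X)  //  ~(X -> (Z | (~W -> V))).
      branch 2.1 (add ~(~W <-> ~X)):
        ~(~W <-> ~X): β-rule — branch into ~W, ~~X  //  ~~W, ~X.
          branch 2.1.1 (add ~W, ~~X):
            ○ open, literals {V=0, W=0, X=1}.
          branch 2.1.2 (add ~~W, ~X):
            × closes — contains both W and ~W.
      branch 2.2 (add ~(X -> (Z | (~W -> V)))):
        ~(X -> (Z | (~W -> V))): α-rule — add X, ~(Z | (~W -> V)).
        ~(Z | (~W -> V)): α-rule — add ~Z, ~(~W -> V).
        ~(~W -> V): α-rule — add ~W, ~V.
        ○ open, literals {V=0, W=0, X=1, Z=0}.
5 branches closed, 11 open.
Each open branch fixes some atoms; the unmentioned ones are free. Counting distinct full assignments: branch {W=1, X=1, Z=1} (Y, V) contributes 4 new; branch {W=1, X=1} (Z, Y, V) contributes 4 new; branch {V=1, W=1, X=1} (Z, Y) contributes 0 new; branch {V=1, W=0, X=0} (Z, Y) contributes 4 new; branch {V=1, W=0, X=0, Z=1} (Y) contributes 0 new; branch {V=1, W=0, X=0} (Z, Y) contributes 0 new; branch {V=1, W=1, X=1, Z=1} (Y) contributes 0 new; branch {V=1, W=1, X=1} (Z, Y) contributes 0 new; branch {V=1, W=1, X=1} (Z, Y) contributes 0 new; branch {V=0, W=0, X=1} (Z, Y) contributes 4 new; branch {V=0, W=0, X=1, Z=0} (Y) contributes 0 new. Total: 16.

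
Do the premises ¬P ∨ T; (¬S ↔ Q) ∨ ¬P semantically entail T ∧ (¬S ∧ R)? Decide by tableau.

Initial set: {(¬P ∨ T); ((¬S ↔ Q) ∨ ¬P); ¬(T ∧ (¬S ∧ R))}.
(¬P ∨ T): β-rule — branch into ¬P  //  T.
  branch 1 (add ¬P):
    ((¬S ↔ Q) ∨ ¬P): β-rule — branch into (¬S ↔ Q)  //  ¬P.
      branch 1.1 (add (¬S ↔ Q)):
        ¬(T ∧ (¬S ∧ R)): β-rule — branch into ¬T  //  ¬(¬S ∧ R).
          branch 1.1.1 (add ¬T):
            (¬S ↔ Q): β-rule — branch into ¬S, Q  //  ¬¬S, ¬Q.
              branch 1.1.1.1 (add ¬S, Q):
                ○ open, literals {P=F, Q=T, S=F, T=F}.
              branch 1.1.1.2 (add ¬¬S, ¬Q):
                ○ open, literals {P=F, Q=F, S=T, T=F}.
          branch 1.1.2 (add ¬(¬S ∧ R)):
            (¬S ↔ Q): β-rule — branch into ¬S, Q  //  ¬¬S, ¬Q.
              branch 1.1.2.1 (add ¬S, Q):
                ¬(¬S ∧ R): β-rule — branch into ¬¬S  //  ¬R.
                  branch 1.1.2.1.1 (add ¬¬S):
                    × closes — contains both S and ¬S.
                  branch 1.1.2.1.2 (add ¬R):
                    ○ open, literals {P=F, Q=T, R=F, S=F}.
              branch 1.1.2.2 (add ¬¬S, ¬Q):
                ¬(¬S ∧ R): β-rule — branch into ¬¬S  //  ¬R.
                  branch 1.1.2.2.1 (add ¬¬S):
                    ○ open, literals {P=F, Q=F, S=T}.
                  branch 1.1.2.2.2 (add ¬R):
                    ○ open, literals {P=F, Q=F, R=F, S=T}.
      branch 1.2 (add ¬P):
        ¬(T ∧ (¬S ∧ R)): β-rule — branch into ¬T  //  ¬(¬S ∧ R).
          branch 1.2.1 (add ¬T):
            ○ open, literals {P=F, T=F}.
          branch 1.2.2 (add ¬(¬S ∧ R)):
            ¬(¬S ∧ R): β-rule — branch into ¬¬S  //  ¬R.
              branch 1.2.2.1 (add ¬¬S):
                ○ open, literals {P=F, S=T}.
              branch 1.2.2.2 (add ¬R):
                ○ open, literals {P=F, R=F}.
  branch 2 (add T):
    ((¬S ↔ Q) ∨ ¬P): β-rule — branch into (¬S ↔ Q)  //  ¬P.
      branch 2.1 (add (¬S ↔ Q)):
        ¬(T ∧ (¬S ∧ R)): β-rule — branch into ¬T  //  ¬(¬S ∧ R).
          branch 2.1.1 (add ¬T):
            × closes — contains both T and ¬T.
          branch 2.1.2 (add ¬(¬S ∧ R)):
            (¬S ↔ Q): β-rule — branch into ¬S, Q  //  ¬¬S, ¬Q.
              branch 2.1.2.1 (add ¬S, Q):
                ¬(¬S ∧ R): β-rule — branch into ¬¬S  //  ¬R.
                  branch 2.1.2.1.1 (add ¬¬S):
                    × closes — contains both S and ¬S.
                  branch 2.1.2.1.2 (add ¬R):
                    ○ open, literals {Q=T, R=F, S=F, T=T}.
              branch 2.1.2.2 (add ¬¬S, ¬Q):
                ¬(¬S ∧ R): β-rule — branch into ¬¬S  //  ¬R.
                  branch 2.1.2.2.1 (add ¬¬S):
                    ○ open, literals {Q=F, S=T, T=T}.
                  branch 2.1.2.2.2 (add ¬R):
                    ○ open, literals {Q=F, R=F, S=T, T=T}.
      branch 2.2 (add ¬P):
        ¬(T ∧ (¬S ∧ R)): β-rule — branch into ¬T  //  ¬(¬S ∧ R).
          branch 2.2.1 (add ¬T):
            × closes — contains both T and ¬T.
          branch 2.2.2 (add ¬(¬S ∧ R)):
            ¬(¬S ∧ R): β-rule — branch into ¬¬S  //  ¬R.
              branch 2.2.2.1 (add ¬¬S):
                ○ open, literals {P=F, S=T, T=T}.
              branch 2.2.2.2 (add ¬R):
                ○ open, literals {P=F, R=F, T=T}.
4 branches closed, 13 open.
An open branch gives a countermodel: P=F, Q=T, S=F, T=F (unmentioned atoms arbitrary); the premises hold there but the conclusion fails.

No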